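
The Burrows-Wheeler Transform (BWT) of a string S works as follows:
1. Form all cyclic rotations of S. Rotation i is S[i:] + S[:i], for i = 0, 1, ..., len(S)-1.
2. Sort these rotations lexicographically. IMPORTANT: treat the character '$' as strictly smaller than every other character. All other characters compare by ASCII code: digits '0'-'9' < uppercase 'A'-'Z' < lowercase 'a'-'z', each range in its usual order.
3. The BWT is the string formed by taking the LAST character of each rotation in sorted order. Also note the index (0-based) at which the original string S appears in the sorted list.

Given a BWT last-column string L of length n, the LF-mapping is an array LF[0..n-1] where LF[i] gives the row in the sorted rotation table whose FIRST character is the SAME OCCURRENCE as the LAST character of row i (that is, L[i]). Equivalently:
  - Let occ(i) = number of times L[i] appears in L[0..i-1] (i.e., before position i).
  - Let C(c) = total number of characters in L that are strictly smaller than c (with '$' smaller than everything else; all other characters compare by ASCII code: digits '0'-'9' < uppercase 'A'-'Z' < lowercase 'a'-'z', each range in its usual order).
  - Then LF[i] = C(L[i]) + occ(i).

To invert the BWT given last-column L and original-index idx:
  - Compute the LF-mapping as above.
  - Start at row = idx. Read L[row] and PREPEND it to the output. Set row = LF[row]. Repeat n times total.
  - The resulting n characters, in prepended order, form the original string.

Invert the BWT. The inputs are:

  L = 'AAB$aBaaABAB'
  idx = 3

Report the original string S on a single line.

LF mapping: 1 2 5 0 9 6 10 11 3 7 4 8
Walk LF starting at row 3, prepending L[row]:
  step 1: row=3, L[3]='$', prepend. Next row=LF[3]=0
  step 2: row=0, L[0]='A', prepend. Next row=LF[0]=1
  step 3: row=1, L[1]='A', prepend. Next row=LF[1]=2
  step 4: row=2, L[2]='B', prepend. Next row=LF[2]=5
  step 5: row=5, L[5]='B', prepend. Next row=LF[5]=6
  step 6: row=6, L[6]='a', prepend. Next row=LF[6]=10
  step 7: row=10, L[10]='A', prepend. Next row=LF[10]=4
  step 8: row=4, L[4]='a', prepend. Next row=LF[4]=9
  step 9: row=9, L[9]='B', prepend. Next row=LF[9]=7
  step 10: row=7, L[7]='a', prepend. Next row=LF[7]=11
  step 11: row=11, L[11]='B', prepend. Next row=LF[11]=8
  step 12: row=8, L[8]='A', prepend. Next row=LF[8]=3
Reversed output: ABaBaAaBBAA$

Answer: ABaBaAaBBAA$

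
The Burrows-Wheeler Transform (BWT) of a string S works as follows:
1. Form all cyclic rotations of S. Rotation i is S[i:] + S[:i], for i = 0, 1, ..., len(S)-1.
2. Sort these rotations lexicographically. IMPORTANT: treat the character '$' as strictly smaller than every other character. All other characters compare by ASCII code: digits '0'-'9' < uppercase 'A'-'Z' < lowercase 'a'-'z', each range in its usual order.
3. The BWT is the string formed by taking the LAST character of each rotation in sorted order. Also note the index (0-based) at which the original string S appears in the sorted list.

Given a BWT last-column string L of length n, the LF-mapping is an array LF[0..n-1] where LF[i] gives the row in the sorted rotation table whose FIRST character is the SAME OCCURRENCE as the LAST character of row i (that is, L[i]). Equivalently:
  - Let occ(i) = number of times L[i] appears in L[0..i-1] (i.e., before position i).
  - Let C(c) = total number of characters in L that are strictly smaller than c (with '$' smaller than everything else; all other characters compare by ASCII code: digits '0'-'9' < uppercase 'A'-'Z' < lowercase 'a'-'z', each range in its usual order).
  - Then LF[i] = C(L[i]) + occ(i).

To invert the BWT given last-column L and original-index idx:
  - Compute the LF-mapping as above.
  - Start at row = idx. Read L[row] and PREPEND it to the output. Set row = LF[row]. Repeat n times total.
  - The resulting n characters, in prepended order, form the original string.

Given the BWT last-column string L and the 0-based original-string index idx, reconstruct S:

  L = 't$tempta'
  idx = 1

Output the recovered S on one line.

Answer: attempt$

Derivation:
LF mapping: 5 0 6 2 3 4 7 1
Walk LF starting at row 1, prepending L[row]:
  step 1: row=1, L[1]='$', prepend. Next row=LF[1]=0
  step 2: row=0, L[0]='t', prepend. Next row=LF[0]=5
  step 3: row=5, L[5]='p', prepend. Next row=LF[5]=4
  step 4: row=4, L[4]='m', prepend. Next row=LF[4]=3
  step 5: row=3, L[3]='e', prepend. Next row=LF[3]=2
  step 6: row=2, L[2]='t', prepend. Next row=LF[2]=6
  step 7: row=6, L[6]='t', prepend. Next row=LF[6]=7
  step 8: row=7, L[7]='a', prepend. Next row=LF[7]=1
Reversed output: attempt$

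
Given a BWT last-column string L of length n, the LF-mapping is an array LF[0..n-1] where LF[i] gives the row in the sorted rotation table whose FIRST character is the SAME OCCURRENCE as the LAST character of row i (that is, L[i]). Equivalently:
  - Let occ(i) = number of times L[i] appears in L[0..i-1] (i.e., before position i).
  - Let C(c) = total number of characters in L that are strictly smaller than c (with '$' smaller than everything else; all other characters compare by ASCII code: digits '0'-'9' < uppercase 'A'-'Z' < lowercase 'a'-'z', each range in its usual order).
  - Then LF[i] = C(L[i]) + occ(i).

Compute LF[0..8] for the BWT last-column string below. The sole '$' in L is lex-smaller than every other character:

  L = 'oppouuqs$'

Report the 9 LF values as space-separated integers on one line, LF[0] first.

Char counts: '$':1, 'o':2, 'p':2, 'q':1, 's':1, 'u':2
C (first-col start): C('$')=0, C('o')=1, C('p')=3, C('q')=5, C('s')=6, C('u')=7
L[0]='o': occ=0, LF[0]=C('o')+0=1+0=1
L[1]='p': occ=0, LF[1]=C('p')+0=3+0=3
L[2]='p': occ=1, LF[2]=C('p')+1=3+1=4
L[3]='o': occ=1, LF[3]=C('o')+1=1+1=2
L[4]='u': occ=0, LF[4]=C('u')+0=7+0=7
L[5]='u': occ=1, LF[5]=C('u')+1=7+1=8
L[6]='q': occ=0, LF[6]=C('q')+0=5+0=5
L[7]='s': occ=0, LF[7]=C('s')+0=6+0=6
L[8]='$': occ=0, LF[8]=C('$')+0=0+0=0

Answer: 1 3 4 2 7 8 5 6 0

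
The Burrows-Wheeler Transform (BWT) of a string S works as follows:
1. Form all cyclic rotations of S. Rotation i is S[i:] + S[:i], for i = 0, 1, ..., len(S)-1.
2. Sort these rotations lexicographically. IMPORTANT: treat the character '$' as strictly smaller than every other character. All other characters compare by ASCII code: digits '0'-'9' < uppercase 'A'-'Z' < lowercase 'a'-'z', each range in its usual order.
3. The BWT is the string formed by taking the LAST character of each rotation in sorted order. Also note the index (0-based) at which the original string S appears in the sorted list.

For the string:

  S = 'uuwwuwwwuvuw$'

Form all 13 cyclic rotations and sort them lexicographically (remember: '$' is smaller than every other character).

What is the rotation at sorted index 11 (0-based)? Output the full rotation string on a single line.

Answer: wwuwwwuvuw$uu

Derivation:
All 13 rotations (rotation i = S[i:]+S[:i]):
  rot[0] = uuwwuwwwuvuw$
  rot[1] = uwwuwwwuvuw$u
  rot[2] = wwuwwwuvuw$uu
  rot[3] = wuwwwuvuw$uuw
  rot[4] = uwwwuvuw$uuww
  rot[5] = wwwuvuw$uuwwu
  rot[6] = wwuvuw$uuwwuw
  rot[7] = wuvuw$uuwwuww
  rot[8] = uvuw$uuwwuwww
  rot[9] = vuw$uuwwuwwwu
  rot[10] = uw$uuwwuwwwuv
  rot[11] = w$uuwwuwwwuvu
  rot[12] = $uuwwuwwwuvuw
Sorted (with $ < everything):
  sorted[0] = $uuwwuwwwuvuw
  sorted[1] = uuwwuwwwuvuw$
  sorted[2] = uvuw$uuwwuwww
  sorted[3] = uw$uuwwuwwwuv
  sorted[4] = uwwuwwwuvuw$u
  sorted[5] = uwwwuvuw$uuww
  sorted[6] = vuw$uuwwuwwwu
  sorted[7] = w$uuwwuwwwuvu
  sorted[8] = wuvuw$uuwwuww
  sorted[9] = wuwwwuvuw$uuw
  sorted[10] = wwuvuw$uuwwuw
  sorted[11] = wwuwwwuvuw$uu
  sorted[12] = wwwuvuw$uuwwu
sorted[11] = wwuwwwuvuw$uu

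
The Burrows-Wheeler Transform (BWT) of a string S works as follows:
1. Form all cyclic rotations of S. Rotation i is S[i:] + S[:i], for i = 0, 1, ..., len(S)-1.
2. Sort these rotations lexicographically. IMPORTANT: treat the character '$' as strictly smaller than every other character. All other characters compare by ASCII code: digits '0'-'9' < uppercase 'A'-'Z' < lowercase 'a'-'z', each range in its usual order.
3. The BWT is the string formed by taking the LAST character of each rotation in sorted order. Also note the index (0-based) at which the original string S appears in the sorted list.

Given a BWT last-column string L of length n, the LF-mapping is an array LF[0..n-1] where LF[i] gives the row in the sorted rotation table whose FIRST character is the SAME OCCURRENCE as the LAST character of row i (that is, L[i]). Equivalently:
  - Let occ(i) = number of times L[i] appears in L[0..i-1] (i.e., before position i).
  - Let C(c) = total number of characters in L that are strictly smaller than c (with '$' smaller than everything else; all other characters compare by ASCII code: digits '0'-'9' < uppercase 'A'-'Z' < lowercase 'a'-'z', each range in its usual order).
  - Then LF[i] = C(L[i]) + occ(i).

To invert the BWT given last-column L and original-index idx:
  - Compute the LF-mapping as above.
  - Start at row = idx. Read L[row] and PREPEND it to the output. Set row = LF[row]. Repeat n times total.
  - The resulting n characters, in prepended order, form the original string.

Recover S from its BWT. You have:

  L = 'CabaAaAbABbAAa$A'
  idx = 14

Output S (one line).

Answer: bBaAAaAabAAbaAC$

Derivation:
LF mapping: 8 9 13 10 1 11 2 14 3 7 15 4 5 12 0 6
Walk LF starting at row 14, prepending L[row]:
  step 1: row=14, L[14]='$', prepend. Next row=LF[14]=0
  step 2: row=0, L[0]='C', prepend. Next row=LF[0]=8
  step 3: row=8, L[8]='A', prepend. Next row=LF[8]=3
  step 4: row=3, L[3]='a', prepend. Next row=LF[3]=10
  step 5: row=10, L[10]='b', prepend. Next row=LF[10]=15
  step 6: row=15, L[15]='A', prepend. Next row=LF[15]=6
  step 7: row=6, L[6]='A', prepend. Next row=LF[6]=2
  step 8: row=2, L[2]='b', prepend. Next row=LF[2]=13
  step 9: row=13, L[13]='a', prepend. Next row=LF[13]=12
  step 10: row=12, L[12]='A', prepend. Next row=LF[12]=5
  step 11: row=5, L[5]='a', prepend. Next row=LF[5]=11
  step 12: row=11, L[11]='A', prepend. Next row=LF[11]=4
  step 13: row=4, L[4]='A', prepend. Next row=LF[4]=1
  step 14: row=1, L[1]='a', prepend. Next row=LF[1]=9
  step 15: row=9, L[9]='B', prepend. Next row=LF[9]=7
  step 16: row=7, L[7]='b', prepend. Next row=LF[7]=14
Reversed output: bBaAAaAabAAbaAC$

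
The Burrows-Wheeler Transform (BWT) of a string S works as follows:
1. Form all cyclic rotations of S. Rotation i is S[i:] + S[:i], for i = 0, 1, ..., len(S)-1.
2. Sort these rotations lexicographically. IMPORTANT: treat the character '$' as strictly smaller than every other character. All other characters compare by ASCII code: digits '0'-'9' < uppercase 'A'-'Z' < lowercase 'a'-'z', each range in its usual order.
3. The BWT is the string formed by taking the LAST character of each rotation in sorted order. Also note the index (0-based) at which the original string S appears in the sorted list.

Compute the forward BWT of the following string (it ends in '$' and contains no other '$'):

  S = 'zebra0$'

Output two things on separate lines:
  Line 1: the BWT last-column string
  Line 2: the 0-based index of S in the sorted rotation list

All 7 rotations (rotation i = S[i:]+S[:i]):
  rot[0] = zebra0$
  rot[1] = ebra0$z
  rot[2] = bra0$ze
  rot[3] = ra0$zeb
  rot[4] = a0$zebr
  rot[5] = 0$zebra
  rot[6] = $zebra0
Sorted (with $ < everything):
  sorted[0] = $zebra0  (last char: '0')
  sorted[1] = 0$zebra  (last char: 'a')
  sorted[2] = a0$zebr  (last char: 'r')
  sorted[3] = bra0$ze  (last char: 'e')
  sorted[4] = ebra0$z  (last char: 'z')
  sorted[5] = ra0$zeb  (last char: 'b')
  sorted[6] = zebra0$  (last char: '$')
Last column: 0arezb$
Original string S is at sorted index 6

Answer: 0arezb$
6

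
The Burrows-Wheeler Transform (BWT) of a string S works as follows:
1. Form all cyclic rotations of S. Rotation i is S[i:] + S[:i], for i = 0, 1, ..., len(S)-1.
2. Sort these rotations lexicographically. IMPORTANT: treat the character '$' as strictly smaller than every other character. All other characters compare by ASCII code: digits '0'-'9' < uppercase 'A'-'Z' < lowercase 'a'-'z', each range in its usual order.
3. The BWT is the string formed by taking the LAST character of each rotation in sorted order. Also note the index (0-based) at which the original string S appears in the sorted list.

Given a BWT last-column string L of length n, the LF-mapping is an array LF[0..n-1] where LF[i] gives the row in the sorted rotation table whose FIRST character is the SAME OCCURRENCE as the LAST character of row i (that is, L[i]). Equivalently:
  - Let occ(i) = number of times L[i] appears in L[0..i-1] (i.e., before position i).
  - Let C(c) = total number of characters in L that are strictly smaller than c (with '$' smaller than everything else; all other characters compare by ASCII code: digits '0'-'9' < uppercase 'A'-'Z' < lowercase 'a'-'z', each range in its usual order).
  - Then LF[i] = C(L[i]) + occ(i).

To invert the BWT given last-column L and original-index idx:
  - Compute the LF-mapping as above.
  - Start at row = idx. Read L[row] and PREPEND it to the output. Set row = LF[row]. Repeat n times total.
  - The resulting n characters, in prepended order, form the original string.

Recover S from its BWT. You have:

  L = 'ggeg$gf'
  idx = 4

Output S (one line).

Answer: gefggg$

Derivation:
LF mapping: 3 4 1 5 0 6 2
Walk LF starting at row 4, prepending L[row]:
  step 1: row=4, L[4]='$', prepend. Next row=LF[4]=0
  step 2: row=0, L[0]='g', prepend. Next row=LF[0]=3
  step 3: row=3, L[3]='g', prepend. Next row=LF[3]=5
  step 4: row=5, L[5]='g', prepend. Next row=LF[5]=6
  step 5: row=6, L[6]='f', prepend. Next row=LF[6]=2
  step 6: row=2, L[2]='e', prepend. Next row=LF[2]=1
  step 7: row=1, L[1]='g', prepend. Next row=LF[1]=4
Reversed output: gefggg$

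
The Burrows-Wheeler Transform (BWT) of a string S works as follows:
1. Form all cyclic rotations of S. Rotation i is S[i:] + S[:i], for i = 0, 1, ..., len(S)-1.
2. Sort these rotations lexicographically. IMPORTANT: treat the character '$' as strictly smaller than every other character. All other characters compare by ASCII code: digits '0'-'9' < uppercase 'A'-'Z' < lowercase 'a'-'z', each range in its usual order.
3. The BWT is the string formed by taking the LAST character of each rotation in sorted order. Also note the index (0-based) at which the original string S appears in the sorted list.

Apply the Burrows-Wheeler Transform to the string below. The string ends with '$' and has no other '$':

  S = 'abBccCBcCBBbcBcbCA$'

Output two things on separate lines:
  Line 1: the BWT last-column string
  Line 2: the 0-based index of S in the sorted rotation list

All 19 rotations (rotation i = S[i:]+S[:i]):
  rot[0] = abBccCBcCBBbcBcbCA$
  rot[1] = bBccCBcCBBbcBcbCA$a
  rot[2] = BccCBcCBBbcBcbCA$ab
  rot[3] = ccCBcCBBbcBcbCA$abB
  rot[4] = cCBcCBBbcBcbCA$abBc
  rot[5] = CBcCBBbcBcbCA$abBcc
  rot[6] = BcCBBbcBcbCA$abBccC
  rot[7] = cCBBbcBcbCA$abBccCB
  rot[8] = CBBbcBcbCA$abBccCBc
  rot[9] = BBbcBcbCA$abBccCBcC
  rot[10] = BbcBcbCA$abBccCBcCB
  rot[11] = bcBcbCA$abBccCBcCBB
  rot[12] = cBcbCA$abBccCBcCBBb
  rot[13] = BcbCA$abBccCBcCBBbc
  rot[14] = cbCA$abBccCBcCBBbcB
  rot[15] = bCA$abBccCBcCBBbcBc
  rot[16] = CA$abBccCBcCBBbcBcb
  rot[17] = A$abBccCBcCBBbcBcbC
  rot[18] = $abBccCBcCBBbcBcbCA
Sorted (with $ < everything):
  sorted[0] = $abBccCBcCBBbcBcbCA  (last char: 'A')
  sorted[1] = A$abBccCBcCBBbcBcbC  (last char: 'C')
  sorted[2] = BBbcBcbCA$abBccCBcC  (last char: 'C')
  sorted[3] = BbcBcbCA$abBccCBcCB  (last char: 'B')
  sorted[4] = BcCBBbcBcbCA$abBccC  (last char: 'C')
  sorted[5] = BcbCA$abBccCBcCBBbc  (last char: 'c')
  sorted[6] = BccCBcCBBbcBcbCA$ab  (last char: 'b')
  sorted[7] = CA$abBccCBcCBBbcBcb  (last char: 'b')
  sorted[8] = CBBbcBcbCA$abBccCBc  (last char: 'c')
  sorted[9] = CBcCBBbcBcbCA$abBcc  (last char: 'c')
  sorted[10] = abBccCBcCBBbcBcbCA$  (last char: '$')
  sorted[11] = bBccCBcCBBbcBcbCA$a  (last char: 'a')
  sorted[12] = bCA$abBccCBcCBBbcBc  (last char: 'c')
  sorted[13] = bcBcbCA$abBccCBcCBB  (last char: 'B')
  sorted[14] = cBcbCA$abBccCBcCBBb  (last char: 'b')
  sorted[15] = cCBBbcBcbCA$abBccCB  (last char: 'B')
  sorted[16] = cCBcCBBbcBcbCA$abBc  (last char: 'c')
  sorted[17] = cbCA$abBccCBcCBBbcB  (last char: 'B')
  sorted[18] = ccCBcCBBbcBcbCA$abB  (last char: 'B')
Last column: ACCBCcbbcc$acBbBcBB
Original string S is at sorted index 10

Answer: ACCBCcbbcc$acBbBcBB
10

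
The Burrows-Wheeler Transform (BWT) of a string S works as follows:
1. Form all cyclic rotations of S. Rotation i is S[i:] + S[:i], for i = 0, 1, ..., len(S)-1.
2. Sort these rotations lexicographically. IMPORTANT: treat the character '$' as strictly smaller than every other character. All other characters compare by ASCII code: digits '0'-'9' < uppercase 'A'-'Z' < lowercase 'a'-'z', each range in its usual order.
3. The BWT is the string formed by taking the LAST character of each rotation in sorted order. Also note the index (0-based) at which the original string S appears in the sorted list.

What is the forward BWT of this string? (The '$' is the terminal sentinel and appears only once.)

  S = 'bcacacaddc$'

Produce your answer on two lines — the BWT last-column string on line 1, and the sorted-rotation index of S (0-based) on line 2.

Answer: cccc$dbaada
4

Derivation:
All 11 rotations (rotation i = S[i:]+S[:i]):
  rot[0] = bcacacaddc$
  rot[1] = cacacaddc$b
  rot[2] = acacaddc$bc
  rot[3] = cacaddc$bca
  rot[4] = acaddc$bcac
  rot[5] = caddc$bcaca
  rot[6] = addc$bcacac
  rot[7] = ddc$bcacaca
  rot[8] = dc$bcacacad
  rot[9] = c$bcacacadd
  rot[10] = $bcacacaddc
Sorted (with $ < everything):
  sorted[0] = $bcacacaddc  (last char: 'c')
  sorted[1] = acacaddc$bc  (last char: 'c')
  sorted[2] = acaddc$bcac  (last char: 'c')
  sorted[3] = addc$bcacac  (last char: 'c')
  sorted[4] = bcacacaddc$  (last char: '$')
  sorted[5] = c$bcacacadd  (last char: 'd')
  sorted[6] = cacacaddc$b  (last char: 'b')
  sorted[7] = cacaddc$bca  (last char: 'a')
  sorted[8] = caddc$bcaca  (last char: 'a')
  sorted[9] = dc$bcacacad  (last char: 'd')
  sorted[10] = ddc$bcacaca  (last char: 'a')
Last column: cccc$dbaada
Original string S is at sorted index 4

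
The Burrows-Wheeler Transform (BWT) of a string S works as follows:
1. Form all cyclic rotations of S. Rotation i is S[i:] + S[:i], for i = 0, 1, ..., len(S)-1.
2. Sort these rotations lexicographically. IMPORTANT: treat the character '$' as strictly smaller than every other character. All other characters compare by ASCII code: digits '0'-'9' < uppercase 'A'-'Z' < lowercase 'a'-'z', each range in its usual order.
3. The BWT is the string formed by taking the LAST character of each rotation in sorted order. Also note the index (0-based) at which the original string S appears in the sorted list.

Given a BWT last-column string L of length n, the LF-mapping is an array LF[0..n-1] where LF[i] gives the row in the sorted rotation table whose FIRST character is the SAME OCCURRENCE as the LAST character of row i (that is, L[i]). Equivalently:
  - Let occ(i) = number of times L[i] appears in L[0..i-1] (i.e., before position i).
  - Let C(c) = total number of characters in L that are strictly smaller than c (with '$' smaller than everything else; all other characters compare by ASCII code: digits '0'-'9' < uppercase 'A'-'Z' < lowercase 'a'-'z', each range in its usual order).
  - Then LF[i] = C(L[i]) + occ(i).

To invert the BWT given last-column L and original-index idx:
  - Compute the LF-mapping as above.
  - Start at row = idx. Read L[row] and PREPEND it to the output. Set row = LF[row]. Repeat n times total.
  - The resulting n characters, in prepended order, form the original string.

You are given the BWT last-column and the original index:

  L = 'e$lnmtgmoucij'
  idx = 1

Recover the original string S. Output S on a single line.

Answer: commitjungle$

Derivation:
LF mapping: 2 0 6 9 7 11 3 8 10 12 1 4 5
Walk LF starting at row 1, prepending L[row]:
  step 1: row=1, L[1]='$', prepend. Next row=LF[1]=0
  step 2: row=0, L[0]='e', prepend. Next row=LF[0]=2
  step 3: row=2, L[2]='l', prepend. Next row=LF[2]=6
  step 4: row=6, L[6]='g', prepend. Next row=LF[6]=3
  step 5: row=3, L[3]='n', prepend. Next row=LF[3]=9
  step 6: row=9, L[9]='u', prepend. Next row=LF[9]=12
  step 7: row=12, L[12]='j', prepend. Next row=LF[12]=5
  step 8: row=5, L[5]='t', prepend. Next row=LF[5]=11
  step 9: row=11, L[11]='i', prepend. Next row=LF[11]=4
  step 10: row=4, L[4]='m', prepend. Next row=LF[4]=7
  step 11: row=7, L[7]='m', prepend. Next row=LF[7]=8
  step 12: row=8, L[8]='o', prepend. Next row=LF[8]=10
  step 13: row=10, L[10]='c', prepend. Next row=LF[10]=1
Reversed output: commitjungle$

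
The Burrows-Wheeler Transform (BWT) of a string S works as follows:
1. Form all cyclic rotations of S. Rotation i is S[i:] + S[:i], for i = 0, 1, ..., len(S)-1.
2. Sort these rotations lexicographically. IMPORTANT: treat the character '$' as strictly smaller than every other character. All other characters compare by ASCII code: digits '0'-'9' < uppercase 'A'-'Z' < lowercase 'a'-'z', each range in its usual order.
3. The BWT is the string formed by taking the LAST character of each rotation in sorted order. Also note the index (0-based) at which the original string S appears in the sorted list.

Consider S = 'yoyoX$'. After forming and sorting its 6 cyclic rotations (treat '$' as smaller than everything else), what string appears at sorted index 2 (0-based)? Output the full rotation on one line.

Answer: oX$yoy

Derivation:
All 6 rotations (rotation i = S[i:]+S[:i]):
  rot[0] = yoyoX$
  rot[1] = oyoX$y
  rot[2] = yoX$yo
  rot[3] = oX$yoy
  rot[4] = X$yoyo
  rot[5] = $yoyoX
Sorted (with $ < everything):
  sorted[0] = $yoyoX
  sorted[1] = X$yoyo
  sorted[2] = oX$yoy
  sorted[3] = oyoX$y
  sorted[4] = yoX$yo
  sorted[5] = yoyoX$
sorted[2] = oX$yoy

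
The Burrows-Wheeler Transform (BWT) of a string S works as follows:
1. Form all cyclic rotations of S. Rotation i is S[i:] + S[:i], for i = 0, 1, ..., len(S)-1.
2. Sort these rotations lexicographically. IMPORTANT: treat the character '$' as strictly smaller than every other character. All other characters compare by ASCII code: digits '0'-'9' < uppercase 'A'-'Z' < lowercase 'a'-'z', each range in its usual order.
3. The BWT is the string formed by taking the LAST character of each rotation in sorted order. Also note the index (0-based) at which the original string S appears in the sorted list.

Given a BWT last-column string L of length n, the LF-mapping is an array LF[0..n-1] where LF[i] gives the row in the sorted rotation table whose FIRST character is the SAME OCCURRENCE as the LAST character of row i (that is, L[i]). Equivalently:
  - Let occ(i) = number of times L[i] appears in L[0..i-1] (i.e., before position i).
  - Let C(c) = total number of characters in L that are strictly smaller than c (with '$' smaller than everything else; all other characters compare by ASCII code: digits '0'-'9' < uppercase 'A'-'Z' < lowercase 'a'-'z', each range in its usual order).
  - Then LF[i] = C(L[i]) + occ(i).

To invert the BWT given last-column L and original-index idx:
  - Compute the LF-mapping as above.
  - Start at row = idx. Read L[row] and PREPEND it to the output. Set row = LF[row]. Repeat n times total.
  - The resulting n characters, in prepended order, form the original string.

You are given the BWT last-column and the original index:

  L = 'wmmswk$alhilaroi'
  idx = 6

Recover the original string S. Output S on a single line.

Answer: kiwimarshmallow$

Derivation:
LF mapping: 14 9 10 13 15 6 0 1 7 3 4 8 2 12 11 5
Walk LF starting at row 6, prepending L[row]:
  step 1: row=6, L[6]='$', prepend. Next row=LF[6]=0
  step 2: row=0, L[0]='w', prepend. Next row=LF[0]=14
  step 3: row=14, L[14]='o', prepend. Next row=LF[14]=11
  step 4: row=11, L[11]='l', prepend. Next row=LF[11]=8
  step 5: row=8, L[8]='l', prepend. Next row=LF[8]=7
  step 6: row=7, L[7]='a', prepend. Next row=LF[7]=1
  step 7: row=1, L[1]='m', prepend. Next row=LF[1]=9
  step 8: row=9, L[9]='h', prepend. Next row=LF[9]=3
  step 9: row=3, L[3]='s', prepend. Next row=LF[3]=13
  step 10: row=13, L[13]='r', prepend. Next row=LF[13]=12
  step 11: row=12, L[12]='a', prepend. Next row=LF[12]=2
  step 12: row=2, L[2]='m', prepend. Next row=LF[2]=10
  step 13: row=10, L[10]='i', prepend. Next row=LF[10]=4
  step 14: row=4, L[4]='w', prepend. Next row=LF[4]=15
  step 15: row=15, L[15]='i', prepend. Next row=LF[15]=5
  step 16: row=5, L[5]='k', prepend. Next row=LF[5]=6
Reversed output: kiwimarshmallow$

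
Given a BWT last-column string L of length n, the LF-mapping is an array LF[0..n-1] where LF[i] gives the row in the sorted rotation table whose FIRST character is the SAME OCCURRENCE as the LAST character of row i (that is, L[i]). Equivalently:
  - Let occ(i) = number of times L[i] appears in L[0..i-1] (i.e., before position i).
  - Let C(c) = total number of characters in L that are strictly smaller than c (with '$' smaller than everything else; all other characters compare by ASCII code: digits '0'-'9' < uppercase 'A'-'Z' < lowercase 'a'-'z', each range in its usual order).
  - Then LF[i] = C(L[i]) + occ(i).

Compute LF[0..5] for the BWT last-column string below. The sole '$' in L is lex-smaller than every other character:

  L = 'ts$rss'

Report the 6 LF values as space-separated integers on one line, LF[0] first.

Answer: 5 2 0 1 3 4

Derivation:
Char counts: '$':1, 'r':1, 's':3, 't':1
C (first-col start): C('$')=0, C('r')=1, C('s')=2, C('t')=5
L[0]='t': occ=0, LF[0]=C('t')+0=5+0=5
L[1]='s': occ=0, LF[1]=C('s')+0=2+0=2
L[2]='$': occ=0, LF[2]=C('$')+0=0+0=0
L[3]='r': occ=0, LF[3]=C('r')+0=1+0=1
L[4]='s': occ=1, LF[4]=C('s')+1=2+1=3
L[5]='s': occ=2, LF[5]=C('s')+2=2+2=4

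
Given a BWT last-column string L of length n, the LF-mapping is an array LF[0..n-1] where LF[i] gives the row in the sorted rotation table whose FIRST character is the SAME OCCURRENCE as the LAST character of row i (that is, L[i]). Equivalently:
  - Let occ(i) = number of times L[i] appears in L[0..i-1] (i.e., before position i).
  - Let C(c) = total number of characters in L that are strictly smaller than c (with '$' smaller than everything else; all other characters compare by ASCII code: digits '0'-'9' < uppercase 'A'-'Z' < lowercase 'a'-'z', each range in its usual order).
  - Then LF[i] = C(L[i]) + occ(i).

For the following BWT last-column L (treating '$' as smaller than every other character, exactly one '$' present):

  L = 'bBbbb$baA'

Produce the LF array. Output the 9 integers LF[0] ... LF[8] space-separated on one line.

Char counts: '$':1, 'A':1, 'B':1, 'a':1, 'b':5
C (first-col start): C('$')=0, C('A')=1, C('B')=2, C('a')=3, C('b')=4
L[0]='b': occ=0, LF[0]=C('b')+0=4+0=4
L[1]='B': occ=0, LF[1]=C('B')+0=2+0=2
L[2]='b': occ=1, LF[2]=C('b')+1=4+1=5
L[3]='b': occ=2, LF[3]=C('b')+2=4+2=6
L[4]='b': occ=3, LF[4]=C('b')+3=4+3=7
L[5]='$': occ=0, LF[5]=C('$')+0=0+0=0
L[6]='b': occ=4, LF[6]=C('b')+4=4+4=8
L[7]='a': occ=0, LF[7]=C('a')+0=3+0=3
L[8]='A': occ=0, LF[8]=C('A')+0=1+0=1

Answer: 4 2 5 6 7 0 8 3 1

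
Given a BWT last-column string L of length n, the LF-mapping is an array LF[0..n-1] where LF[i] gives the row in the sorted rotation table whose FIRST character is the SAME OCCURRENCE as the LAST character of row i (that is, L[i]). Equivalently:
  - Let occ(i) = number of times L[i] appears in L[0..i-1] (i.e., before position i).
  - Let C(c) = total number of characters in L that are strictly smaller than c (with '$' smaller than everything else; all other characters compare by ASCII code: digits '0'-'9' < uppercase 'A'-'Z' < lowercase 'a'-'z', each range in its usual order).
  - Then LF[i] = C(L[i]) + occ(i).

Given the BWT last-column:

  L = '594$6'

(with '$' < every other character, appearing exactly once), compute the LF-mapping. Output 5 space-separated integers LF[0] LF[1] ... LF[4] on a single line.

Answer: 2 4 1 0 3

Derivation:
Char counts: '$':1, '4':1, '5':1, '6':1, '9':1
C (first-col start): C('$')=0, C('4')=1, C('5')=2, C('6')=3, C('9')=4
L[0]='5': occ=0, LF[0]=C('5')+0=2+0=2
L[1]='9': occ=0, LF[1]=C('9')+0=4+0=4
L[2]='4': occ=0, LF[2]=C('4')+0=1+0=1
L[3]='$': occ=0, LF[3]=C('$')+0=0+0=0
L[4]='6': occ=0, LF[4]=C('6')+0=3+0=3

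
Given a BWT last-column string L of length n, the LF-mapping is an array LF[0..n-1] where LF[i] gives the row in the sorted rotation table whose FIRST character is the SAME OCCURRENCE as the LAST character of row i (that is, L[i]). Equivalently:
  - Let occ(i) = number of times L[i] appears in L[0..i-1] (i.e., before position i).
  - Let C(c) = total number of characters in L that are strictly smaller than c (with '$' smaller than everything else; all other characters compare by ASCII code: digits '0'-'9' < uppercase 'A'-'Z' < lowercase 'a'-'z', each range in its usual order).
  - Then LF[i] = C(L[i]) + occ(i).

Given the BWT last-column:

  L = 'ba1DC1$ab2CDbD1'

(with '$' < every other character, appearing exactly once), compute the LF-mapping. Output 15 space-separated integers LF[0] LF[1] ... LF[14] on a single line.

Char counts: '$':1, '1':3, '2':1, 'C':2, 'D':3, 'a':2, 'b':3
C (first-col start): C('$')=0, C('1')=1, C('2')=4, C('C')=5, C('D')=7, C('a')=10, C('b')=12
L[0]='b': occ=0, LF[0]=C('b')+0=12+0=12
L[1]='a': occ=0, LF[1]=C('a')+0=10+0=10
L[2]='1': occ=0, LF[2]=C('1')+0=1+0=1
L[3]='D': occ=0, LF[3]=C('D')+0=7+0=7
L[4]='C': occ=0, LF[4]=C('C')+0=5+0=5
L[5]='1': occ=1, LF[5]=C('1')+1=1+1=2
L[6]='$': occ=0, LF[6]=C('$')+0=0+0=0
L[7]='a': occ=1, LF[7]=C('a')+1=10+1=11
L[8]='b': occ=1, LF[8]=C('b')+1=12+1=13
L[9]='2': occ=0, LF[9]=C('2')+0=4+0=4
L[10]='C': occ=1, LF[10]=C('C')+1=5+1=6
L[11]='D': occ=1, LF[11]=C('D')+1=7+1=8
L[12]='b': occ=2, LF[12]=C('b')+2=12+2=14
L[13]='D': occ=2, LF[13]=C('D')+2=7+2=9
L[14]='1': occ=2, LF[14]=C('1')+2=1+2=3

Answer: 12 10 1 7 5 2 0 11 13 4 6 8 14 9 3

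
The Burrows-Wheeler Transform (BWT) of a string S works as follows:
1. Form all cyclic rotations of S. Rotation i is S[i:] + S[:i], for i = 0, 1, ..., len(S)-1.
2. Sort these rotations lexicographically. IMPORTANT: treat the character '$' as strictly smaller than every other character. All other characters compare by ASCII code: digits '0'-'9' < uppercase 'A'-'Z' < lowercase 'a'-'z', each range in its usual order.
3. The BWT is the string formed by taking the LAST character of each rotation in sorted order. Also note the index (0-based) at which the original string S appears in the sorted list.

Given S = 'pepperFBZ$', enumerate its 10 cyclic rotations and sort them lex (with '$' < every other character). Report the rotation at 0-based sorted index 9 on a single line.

All 10 rotations (rotation i = S[i:]+S[:i]):
  rot[0] = pepperFBZ$
  rot[1] = epperFBZ$p
  rot[2] = pperFBZ$pe
  rot[3] = perFBZ$pep
  rot[4] = erFBZ$pepp
  rot[5] = rFBZ$peppe
  rot[6] = FBZ$pepper
  rot[7] = BZ$pepperF
  rot[8] = Z$pepperFB
  rot[9] = $pepperFBZ
Sorted (with $ < everything):
  sorted[0] = $pepperFBZ
  sorted[1] = BZ$pepperF
  sorted[2] = FBZ$pepper
  sorted[3] = Z$pepperFB
  sorted[4] = epperFBZ$p
  sorted[5] = erFBZ$pepp
  sorted[6] = pepperFBZ$
  sorted[7] = perFBZ$pep
  sorted[8] = pperFBZ$pe
  sorted[9] = rFBZ$peppe
sorted[9] = rFBZ$peppe

Answer: rFBZ$peppe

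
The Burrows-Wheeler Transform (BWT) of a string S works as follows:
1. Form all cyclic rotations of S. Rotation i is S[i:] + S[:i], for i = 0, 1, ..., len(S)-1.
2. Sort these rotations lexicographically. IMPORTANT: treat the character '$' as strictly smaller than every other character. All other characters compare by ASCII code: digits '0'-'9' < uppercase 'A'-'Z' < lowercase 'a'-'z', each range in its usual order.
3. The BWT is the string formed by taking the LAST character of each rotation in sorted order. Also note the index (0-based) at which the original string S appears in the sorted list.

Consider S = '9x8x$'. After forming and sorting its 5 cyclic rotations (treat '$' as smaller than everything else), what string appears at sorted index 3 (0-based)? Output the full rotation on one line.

All 5 rotations (rotation i = S[i:]+S[:i]):
  rot[0] = 9x8x$
  rot[1] = x8x$9
  rot[2] = 8x$9x
  rot[3] = x$9x8
  rot[4] = $9x8x
Sorted (with $ < everything):
  sorted[0] = $9x8x
  sorted[1] = 8x$9x
  sorted[2] = 9x8x$
  sorted[3] = x$9x8
  sorted[4] = x8x$9
sorted[3] = x$9x8

Answer: x$9x8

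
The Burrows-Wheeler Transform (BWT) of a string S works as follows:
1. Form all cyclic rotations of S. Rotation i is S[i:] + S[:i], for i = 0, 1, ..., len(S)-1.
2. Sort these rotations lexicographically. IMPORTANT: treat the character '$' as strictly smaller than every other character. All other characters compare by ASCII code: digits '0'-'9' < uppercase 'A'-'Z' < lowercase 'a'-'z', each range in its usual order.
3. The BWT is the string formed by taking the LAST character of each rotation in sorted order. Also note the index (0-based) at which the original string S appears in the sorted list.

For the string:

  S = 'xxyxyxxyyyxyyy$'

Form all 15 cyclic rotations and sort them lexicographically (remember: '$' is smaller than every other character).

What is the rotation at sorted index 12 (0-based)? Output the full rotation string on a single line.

All 15 rotations (rotation i = S[i:]+S[:i]):
  rot[0] = xxyxyxxyyyxyyy$
  rot[1] = xyxyxxyyyxyyy$x
  rot[2] = yxyxxyyyxyyy$xx
  rot[3] = xyxxyyyxyyy$xxy
  rot[4] = yxxyyyxyyy$xxyx
  rot[5] = xxyyyxyyy$xxyxy
  rot[6] = xyyyxyyy$xxyxyx
  rot[7] = yyyxyyy$xxyxyxx
  rot[8] = yyxyyy$xxyxyxxy
  rot[9] = yxyyy$xxyxyxxyy
  rot[10] = xyyy$xxyxyxxyyy
  rot[11] = yyy$xxyxyxxyyyx
  rot[12] = yy$xxyxyxxyyyxy
  rot[13] = y$xxyxyxxyyyxyy
  rot[14] = $xxyxyxxyyyxyyy
Sorted (with $ < everything):
  sorted[0] = $xxyxyxxyyyxyyy
  sorted[1] = xxyxyxxyyyxyyy$
  sorted[2] = xxyyyxyyy$xxyxy
  sorted[3] = xyxxyyyxyyy$xxy
  sorted[4] = xyxyxxyyyxyyy$x
  sorted[5] = xyyy$xxyxyxxyyy
  sorted[6] = xyyyxyyy$xxyxyx
  sorted[7] = y$xxyxyxxyyyxyy
  sorted[8] = yxxyyyxyyy$xxyx
  sorted[9] = yxyxxyyyxyyy$xx
  sorted[10] = yxyyy$xxyxyxxyy
  sorted[11] = yy$xxyxyxxyyyxy
  sorted[12] = yyxyyy$xxyxyxxy
  sorted[13] = yyy$xxyxyxxyyyx
  sorted[14] = yyyxyyy$xxyxyxx
sorted[12] = yyxyyy$xxyxyxxy

Answer: yyxyyy$xxyxyxxy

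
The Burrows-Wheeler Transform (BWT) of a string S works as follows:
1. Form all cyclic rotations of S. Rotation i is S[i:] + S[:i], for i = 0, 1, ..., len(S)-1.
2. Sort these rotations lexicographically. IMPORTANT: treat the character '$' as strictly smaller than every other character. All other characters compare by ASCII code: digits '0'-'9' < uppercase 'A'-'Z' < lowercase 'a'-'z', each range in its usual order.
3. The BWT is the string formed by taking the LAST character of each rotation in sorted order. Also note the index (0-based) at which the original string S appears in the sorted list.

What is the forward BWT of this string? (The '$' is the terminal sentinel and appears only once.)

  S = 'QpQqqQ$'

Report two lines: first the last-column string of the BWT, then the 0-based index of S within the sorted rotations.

Answer: Qq$pQqQ
2

Derivation:
All 7 rotations (rotation i = S[i:]+S[:i]):
  rot[0] = QpQqqQ$
  rot[1] = pQqqQ$Q
  rot[2] = QqqQ$Qp
  rot[3] = qqQ$QpQ
  rot[4] = qQ$QpQq
  rot[5] = Q$QpQqq
  rot[6] = $QpQqqQ
Sorted (with $ < everything):
  sorted[0] = $QpQqqQ  (last char: 'Q')
  sorted[1] = Q$QpQqq  (last char: 'q')
  sorted[2] = QpQqqQ$  (last char: '$')
  sorted[3] = QqqQ$Qp  (last char: 'p')
  sorted[4] = pQqqQ$Q  (last char: 'Q')
  sorted[5] = qQ$QpQq  (last char: 'q')
  sorted[6] = qqQ$QpQ  (last char: 'Q')
Last column: Qq$pQqQ
Original string S is at sorted index 2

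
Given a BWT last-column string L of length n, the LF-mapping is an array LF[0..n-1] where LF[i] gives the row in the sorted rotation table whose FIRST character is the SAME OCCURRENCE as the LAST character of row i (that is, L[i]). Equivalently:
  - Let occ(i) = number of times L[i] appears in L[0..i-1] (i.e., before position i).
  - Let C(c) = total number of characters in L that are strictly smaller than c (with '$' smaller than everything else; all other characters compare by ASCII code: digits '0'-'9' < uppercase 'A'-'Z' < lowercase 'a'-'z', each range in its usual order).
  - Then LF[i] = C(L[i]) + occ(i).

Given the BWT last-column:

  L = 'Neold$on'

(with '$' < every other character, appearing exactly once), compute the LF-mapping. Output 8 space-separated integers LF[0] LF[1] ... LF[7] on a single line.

Answer: 1 3 6 4 2 0 7 5

Derivation:
Char counts: '$':1, 'N':1, 'd':1, 'e':1, 'l':1, 'n':1, 'o':2
C (first-col start): C('$')=0, C('N')=1, C('d')=2, C('e')=3, C('l')=4, C('n')=5, C('o')=6
L[0]='N': occ=0, LF[0]=C('N')+0=1+0=1
L[1]='e': occ=0, LF[1]=C('e')+0=3+0=3
L[2]='o': occ=0, LF[2]=C('o')+0=6+0=6
L[3]='l': occ=0, LF[3]=C('l')+0=4+0=4
L[4]='d': occ=0, LF[4]=C('d')+0=2+0=2
L[5]='$': occ=0, LF[5]=C('$')+0=0+0=0
L[6]='o': occ=1, LF[6]=C('o')+1=6+1=7
L[7]='n': occ=0, LF[7]=C('n')+0=5+0=5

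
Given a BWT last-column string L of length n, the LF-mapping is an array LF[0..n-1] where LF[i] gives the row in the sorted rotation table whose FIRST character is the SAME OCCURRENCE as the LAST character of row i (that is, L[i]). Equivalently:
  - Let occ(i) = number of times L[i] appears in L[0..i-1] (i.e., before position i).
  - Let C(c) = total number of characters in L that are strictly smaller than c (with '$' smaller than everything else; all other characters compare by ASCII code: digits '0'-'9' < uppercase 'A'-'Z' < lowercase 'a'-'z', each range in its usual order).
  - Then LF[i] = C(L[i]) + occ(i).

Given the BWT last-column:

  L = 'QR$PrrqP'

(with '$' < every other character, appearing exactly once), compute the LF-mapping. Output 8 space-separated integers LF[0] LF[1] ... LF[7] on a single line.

Char counts: '$':1, 'P':2, 'Q':1, 'R':1, 'q':1, 'r':2
C (first-col start): C('$')=0, C('P')=1, C('Q')=3, C('R')=4, C('q')=5, C('r')=6
L[0]='Q': occ=0, LF[0]=C('Q')+0=3+0=3
L[1]='R': occ=0, LF[1]=C('R')+0=4+0=4
L[2]='$': occ=0, LF[2]=C('$')+0=0+0=0
L[3]='P': occ=0, LF[3]=C('P')+0=1+0=1
L[4]='r': occ=0, LF[4]=C('r')+0=6+0=6
L[5]='r': occ=1, LF[5]=C('r')+1=6+1=7
L[6]='q': occ=0, LF[6]=C('q')+0=5+0=5
L[7]='P': occ=1, LF[7]=C('P')+1=1+1=2

Answer: 3 4 0 1 6 7 5 2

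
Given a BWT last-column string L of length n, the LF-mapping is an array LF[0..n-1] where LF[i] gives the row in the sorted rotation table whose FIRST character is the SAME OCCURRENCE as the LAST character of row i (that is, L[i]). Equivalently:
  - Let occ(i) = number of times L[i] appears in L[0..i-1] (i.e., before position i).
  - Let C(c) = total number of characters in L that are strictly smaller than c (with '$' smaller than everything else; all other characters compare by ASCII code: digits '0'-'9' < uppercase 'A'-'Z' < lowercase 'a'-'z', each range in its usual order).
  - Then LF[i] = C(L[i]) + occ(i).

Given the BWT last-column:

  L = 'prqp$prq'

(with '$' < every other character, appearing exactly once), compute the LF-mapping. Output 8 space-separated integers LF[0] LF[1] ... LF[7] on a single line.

Char counts: '$':1, 'p':3, 'q':2, 'r':2
C (first-col start): C('$')=0, C('p')=1, C('q')=4, C('r')=6
L[0]='p': occ=0, LF[0]=C('p')+0=1+0=1
L[1]='r': occ=0, LF[1]=C('r')+0=6+0=6
L[2]='q': occ=0, LF[2]=C('q')+0=4+0=4
L[3]='p': occ=1, LF[3]=C('p')+1=1+1=2
L[4]='$': occ=0, LF[4]=C('$')+0=0+0=0
L[5]='p': occ=2, LF[5]=C('p')+2=1+2=3
L[6]='r': occ=1, LF[6]=C('r')+1=6+1=7
L[7]='q': occ=1, LF[7]=C('q')+1=4+1=5

Answer: 1 6 4 2 0 3 7 5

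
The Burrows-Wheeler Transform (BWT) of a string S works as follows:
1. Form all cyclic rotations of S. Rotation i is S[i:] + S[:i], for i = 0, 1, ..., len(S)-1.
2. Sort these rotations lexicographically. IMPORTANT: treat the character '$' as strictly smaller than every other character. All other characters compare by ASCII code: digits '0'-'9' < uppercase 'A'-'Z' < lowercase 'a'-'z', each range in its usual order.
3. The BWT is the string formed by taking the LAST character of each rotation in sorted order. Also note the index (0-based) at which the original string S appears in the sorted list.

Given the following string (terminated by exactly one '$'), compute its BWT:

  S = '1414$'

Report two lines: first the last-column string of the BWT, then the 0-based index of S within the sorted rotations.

Answer: 44$11
2

Derivation:
All 5 rotations (rotation i = S[i:]+S[:i]):
  rot[0] = 1414$
  rot[1] = 414$1
  rot[2] = 14$14
  rot[3] = 4$141
  rot[4] = $1414
Sorted (with $ < everything):
  sorted[0] = $1414  (last char: '4')
  sorted[1] = 14$14  (last char: '4')
  sorted[2] = 1414$  (last char: '$')
  sorted[3] = 4$141  (last char: '1')
  sorted[4] = 414$1  (last char: '1')
Last column: 44$11
Original string S is at sorted index 2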